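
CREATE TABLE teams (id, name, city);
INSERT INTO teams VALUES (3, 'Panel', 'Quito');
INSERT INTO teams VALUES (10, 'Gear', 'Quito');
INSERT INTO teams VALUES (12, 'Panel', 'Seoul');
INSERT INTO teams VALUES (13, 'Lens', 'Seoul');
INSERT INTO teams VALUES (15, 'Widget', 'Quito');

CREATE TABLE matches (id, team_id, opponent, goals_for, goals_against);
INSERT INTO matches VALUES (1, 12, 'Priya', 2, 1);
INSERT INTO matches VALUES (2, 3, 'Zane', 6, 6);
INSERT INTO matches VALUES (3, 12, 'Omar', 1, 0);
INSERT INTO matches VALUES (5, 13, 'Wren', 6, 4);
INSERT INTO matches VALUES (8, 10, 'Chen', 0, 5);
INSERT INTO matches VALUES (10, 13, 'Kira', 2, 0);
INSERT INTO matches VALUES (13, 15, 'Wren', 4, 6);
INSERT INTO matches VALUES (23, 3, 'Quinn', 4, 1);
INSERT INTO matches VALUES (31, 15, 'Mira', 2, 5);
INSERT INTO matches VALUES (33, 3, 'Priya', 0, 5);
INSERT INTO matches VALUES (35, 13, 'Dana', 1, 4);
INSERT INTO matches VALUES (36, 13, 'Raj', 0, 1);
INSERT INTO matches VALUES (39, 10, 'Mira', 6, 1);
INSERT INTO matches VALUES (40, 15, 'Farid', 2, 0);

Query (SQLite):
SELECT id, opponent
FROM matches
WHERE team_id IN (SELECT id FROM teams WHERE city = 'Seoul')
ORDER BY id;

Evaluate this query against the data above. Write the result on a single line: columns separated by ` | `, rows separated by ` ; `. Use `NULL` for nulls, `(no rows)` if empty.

Inner query: teams.id where city = 'Seoul'.
Outer: keep matches rows whose team_id is in that set.
Inner query → {12, 13}

1 | Priya ; 3 | Omar ; 5 | Wren ; 10 | Kira ; 35 | Dana ; 36 | Raj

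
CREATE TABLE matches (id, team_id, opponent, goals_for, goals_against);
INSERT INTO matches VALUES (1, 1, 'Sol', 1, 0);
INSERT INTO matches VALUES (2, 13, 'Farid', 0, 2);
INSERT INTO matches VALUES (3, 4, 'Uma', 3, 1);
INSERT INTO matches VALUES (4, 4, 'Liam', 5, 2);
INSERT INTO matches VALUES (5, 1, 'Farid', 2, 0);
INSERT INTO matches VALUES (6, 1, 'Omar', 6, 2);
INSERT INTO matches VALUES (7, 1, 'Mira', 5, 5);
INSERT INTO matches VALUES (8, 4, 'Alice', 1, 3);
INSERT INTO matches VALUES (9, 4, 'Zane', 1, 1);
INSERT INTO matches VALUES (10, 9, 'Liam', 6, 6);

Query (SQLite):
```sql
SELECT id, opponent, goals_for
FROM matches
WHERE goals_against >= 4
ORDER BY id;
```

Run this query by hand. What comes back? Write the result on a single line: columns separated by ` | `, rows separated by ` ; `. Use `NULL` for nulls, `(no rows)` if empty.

goals_against >= 4: ids {7, 10}

7 | Mira | 5 ; 10 | Liam | 6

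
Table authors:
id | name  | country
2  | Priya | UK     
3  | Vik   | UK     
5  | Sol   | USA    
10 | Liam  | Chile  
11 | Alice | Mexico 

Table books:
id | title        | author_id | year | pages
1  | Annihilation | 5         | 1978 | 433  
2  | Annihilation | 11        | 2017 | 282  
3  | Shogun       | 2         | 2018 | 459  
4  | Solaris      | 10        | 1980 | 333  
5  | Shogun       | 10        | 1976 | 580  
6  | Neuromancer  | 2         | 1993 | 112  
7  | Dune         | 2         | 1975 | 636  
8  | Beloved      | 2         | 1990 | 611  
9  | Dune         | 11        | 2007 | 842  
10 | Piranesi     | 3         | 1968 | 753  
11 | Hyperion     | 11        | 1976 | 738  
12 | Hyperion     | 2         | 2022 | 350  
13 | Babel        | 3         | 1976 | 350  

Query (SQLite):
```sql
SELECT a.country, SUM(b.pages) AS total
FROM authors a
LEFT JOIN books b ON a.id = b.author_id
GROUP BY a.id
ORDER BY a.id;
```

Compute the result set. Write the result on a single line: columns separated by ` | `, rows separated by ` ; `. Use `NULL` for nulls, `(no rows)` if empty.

UK | 2168 ; UK | 1103 ; USA | 433 ; Chile | 913 ; Mexico | 1862

LEFT JOIN keeps every authors row; unmatched ones get NULL for books columns.
Group by authors.id and compute SUM(b.pages). SUM over an all-NULL group is NULL.
  2: ids {3, 6, 7, 8, 12} → SUM(b.pages)=2168
  3: ids {10, 13} → SUM(b.pages)=1103
  5: ids {1} → SUM(b.pages)=433
  10: ids {4, 5} → SUM(b.pages)=913
  11: ids {2, 9, 11} → SUM(b.pages)=1862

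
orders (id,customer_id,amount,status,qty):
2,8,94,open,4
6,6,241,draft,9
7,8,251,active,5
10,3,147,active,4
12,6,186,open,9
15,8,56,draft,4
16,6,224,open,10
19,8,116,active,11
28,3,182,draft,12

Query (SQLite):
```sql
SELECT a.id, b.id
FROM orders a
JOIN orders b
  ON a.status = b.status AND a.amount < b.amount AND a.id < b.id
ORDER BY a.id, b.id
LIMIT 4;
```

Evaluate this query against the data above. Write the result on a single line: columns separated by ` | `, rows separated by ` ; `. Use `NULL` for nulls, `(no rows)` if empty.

Pairs (a,b) with same status, a.amount < b.amount, a.id < b.id.
status groups: active:{7,10,19} draft:{6,15,28} open:{2,12,16}
Ordered by (a.id, b.id); first 4.

2 | 12 ; 2 | 16 ; 12 | 16 ; 15 | 28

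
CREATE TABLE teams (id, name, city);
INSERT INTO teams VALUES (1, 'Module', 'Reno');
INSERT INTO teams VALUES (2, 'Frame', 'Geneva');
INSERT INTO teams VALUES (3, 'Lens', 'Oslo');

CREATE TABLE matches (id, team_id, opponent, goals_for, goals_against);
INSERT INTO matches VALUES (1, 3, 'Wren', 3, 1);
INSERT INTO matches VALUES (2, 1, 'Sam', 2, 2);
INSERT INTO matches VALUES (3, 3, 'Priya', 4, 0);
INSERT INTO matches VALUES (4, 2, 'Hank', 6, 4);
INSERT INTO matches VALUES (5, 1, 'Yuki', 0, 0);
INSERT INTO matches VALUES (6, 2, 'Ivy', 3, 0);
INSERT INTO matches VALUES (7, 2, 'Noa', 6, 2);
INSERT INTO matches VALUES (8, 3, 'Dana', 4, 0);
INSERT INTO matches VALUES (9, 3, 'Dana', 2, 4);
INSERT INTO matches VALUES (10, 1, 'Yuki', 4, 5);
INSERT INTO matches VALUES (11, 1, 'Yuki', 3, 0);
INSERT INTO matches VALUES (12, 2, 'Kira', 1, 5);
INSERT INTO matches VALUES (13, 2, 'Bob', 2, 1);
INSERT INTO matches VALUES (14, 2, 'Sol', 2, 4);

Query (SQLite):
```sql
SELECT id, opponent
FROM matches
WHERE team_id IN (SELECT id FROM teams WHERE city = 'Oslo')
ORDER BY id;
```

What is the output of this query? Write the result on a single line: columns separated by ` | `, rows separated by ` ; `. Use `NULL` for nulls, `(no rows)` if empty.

1 | Wren ; 3 | Priya ; 8 | Dana ; 9 | Dana

Inner query: teams.id where city = 'Oslo'.
Outer: keep matches rows whose team_id is in that set.
Inner query → {3}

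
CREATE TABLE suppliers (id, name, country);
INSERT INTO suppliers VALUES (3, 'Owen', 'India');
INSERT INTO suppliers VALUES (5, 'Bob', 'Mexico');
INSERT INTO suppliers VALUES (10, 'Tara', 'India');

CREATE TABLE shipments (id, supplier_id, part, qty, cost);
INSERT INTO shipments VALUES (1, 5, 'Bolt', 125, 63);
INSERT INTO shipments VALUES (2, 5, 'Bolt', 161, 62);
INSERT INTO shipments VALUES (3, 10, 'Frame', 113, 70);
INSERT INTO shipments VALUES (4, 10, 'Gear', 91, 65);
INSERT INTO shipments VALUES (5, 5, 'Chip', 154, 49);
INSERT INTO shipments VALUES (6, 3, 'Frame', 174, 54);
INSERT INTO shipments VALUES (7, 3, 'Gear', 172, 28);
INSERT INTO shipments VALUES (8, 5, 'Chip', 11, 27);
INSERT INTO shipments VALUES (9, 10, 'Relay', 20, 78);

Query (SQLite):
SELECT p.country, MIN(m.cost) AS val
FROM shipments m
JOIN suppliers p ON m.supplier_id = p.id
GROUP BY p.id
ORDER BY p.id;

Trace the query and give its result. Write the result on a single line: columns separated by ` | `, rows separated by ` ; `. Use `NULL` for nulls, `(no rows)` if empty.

India | 28 ; Mexico | 27 ; India | 65

Join each shipments row to its suppliers via supplier_id.
Group joined rows by suppliers.id; compute MIN(m.cost) per group.
  3: ids {6, 7} → MIN(m.cost)=28
  5: ids {1, 2, 5, 8} → MIN(m.cost)=27
  10: ids {3, 4, 9} → MIN(m.cost)=65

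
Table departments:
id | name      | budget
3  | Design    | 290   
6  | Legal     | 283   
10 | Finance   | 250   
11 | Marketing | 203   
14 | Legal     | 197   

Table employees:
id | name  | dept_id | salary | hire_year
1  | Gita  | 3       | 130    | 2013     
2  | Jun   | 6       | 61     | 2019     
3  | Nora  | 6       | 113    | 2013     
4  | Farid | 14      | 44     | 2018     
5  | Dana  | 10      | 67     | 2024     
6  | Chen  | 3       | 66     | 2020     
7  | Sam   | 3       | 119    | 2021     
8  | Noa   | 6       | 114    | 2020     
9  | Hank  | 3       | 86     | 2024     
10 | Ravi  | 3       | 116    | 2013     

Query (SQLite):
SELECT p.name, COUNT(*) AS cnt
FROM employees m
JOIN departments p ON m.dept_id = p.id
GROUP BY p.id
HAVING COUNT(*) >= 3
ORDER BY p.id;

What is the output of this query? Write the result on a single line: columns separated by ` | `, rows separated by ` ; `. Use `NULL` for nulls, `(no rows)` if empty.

Design | 5 ; Legal | 3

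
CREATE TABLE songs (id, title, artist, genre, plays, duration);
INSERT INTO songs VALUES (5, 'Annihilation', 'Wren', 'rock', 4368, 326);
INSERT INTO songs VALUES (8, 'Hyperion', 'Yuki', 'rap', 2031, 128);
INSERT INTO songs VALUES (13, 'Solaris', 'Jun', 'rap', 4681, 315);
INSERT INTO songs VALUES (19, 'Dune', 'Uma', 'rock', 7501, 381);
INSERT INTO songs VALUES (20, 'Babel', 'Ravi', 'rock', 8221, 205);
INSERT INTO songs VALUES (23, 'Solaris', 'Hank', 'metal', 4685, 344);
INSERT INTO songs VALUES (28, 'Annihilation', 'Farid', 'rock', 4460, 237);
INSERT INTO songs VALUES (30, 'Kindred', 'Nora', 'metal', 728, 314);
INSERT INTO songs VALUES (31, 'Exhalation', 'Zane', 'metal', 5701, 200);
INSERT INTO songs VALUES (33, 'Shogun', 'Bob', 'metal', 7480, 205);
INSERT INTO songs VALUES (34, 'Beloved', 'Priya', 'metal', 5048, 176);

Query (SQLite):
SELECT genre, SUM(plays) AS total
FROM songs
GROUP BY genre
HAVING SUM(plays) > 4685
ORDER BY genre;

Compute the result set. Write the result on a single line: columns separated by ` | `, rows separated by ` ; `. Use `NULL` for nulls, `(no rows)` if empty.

Partition songs by genre; compute SUM(plays) within each group.
HAVING: keep groups where SUM(plays) > 4685.
  metal: ids {23, 30, 31, 33, 34} → SUM(plays)=23642
  rap: ids {8, 13} → SUM(plays)=6712
  rock: ids {5, 19, 20, 28} → SUM(plays)=24550

metal | 23642 ; rap | 6712 ; rock | 24550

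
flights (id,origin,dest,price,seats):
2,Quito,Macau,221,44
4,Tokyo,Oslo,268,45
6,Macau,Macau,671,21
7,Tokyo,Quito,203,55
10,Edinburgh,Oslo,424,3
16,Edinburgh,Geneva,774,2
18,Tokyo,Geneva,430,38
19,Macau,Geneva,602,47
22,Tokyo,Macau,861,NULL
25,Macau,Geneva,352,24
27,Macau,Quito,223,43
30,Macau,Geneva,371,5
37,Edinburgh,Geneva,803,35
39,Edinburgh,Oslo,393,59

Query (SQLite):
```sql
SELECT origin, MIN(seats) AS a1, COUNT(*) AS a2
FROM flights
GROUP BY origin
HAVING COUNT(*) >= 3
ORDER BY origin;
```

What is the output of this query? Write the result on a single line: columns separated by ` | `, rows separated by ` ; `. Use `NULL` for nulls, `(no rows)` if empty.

Edinburgh | 2 | 4 ; Macau | 5 | 5 ; Tokyo | 38 | 4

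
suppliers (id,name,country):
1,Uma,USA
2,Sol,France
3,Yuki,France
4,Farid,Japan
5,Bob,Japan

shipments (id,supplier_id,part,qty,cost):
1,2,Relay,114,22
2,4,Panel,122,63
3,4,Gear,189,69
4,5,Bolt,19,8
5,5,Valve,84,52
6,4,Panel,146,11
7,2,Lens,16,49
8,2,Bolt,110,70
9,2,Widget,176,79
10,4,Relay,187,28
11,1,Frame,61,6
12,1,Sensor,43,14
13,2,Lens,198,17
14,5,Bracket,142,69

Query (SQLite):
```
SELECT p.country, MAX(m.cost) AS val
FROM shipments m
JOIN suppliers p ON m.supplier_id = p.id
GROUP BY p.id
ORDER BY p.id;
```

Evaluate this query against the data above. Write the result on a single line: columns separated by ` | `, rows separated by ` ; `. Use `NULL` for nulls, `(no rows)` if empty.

Join each shipments row to its suppliers via supplier_id.
Group joined rows by suppliers.id; compute MAX(m.cost) per group.
  1: ids {11, 12} → MAX(m.cost)=14
  2: ids {1, 7, 8, 9, 13} → MAX(m.cost)=79
  4: ids {2, 3, 6, 10} → MAX(m.cost)=69
  5: ids {4, 5, 14} → MAX(m.cost)=69

USA | 14 ; France | 79 ; Japan | 69 ; Japan | 69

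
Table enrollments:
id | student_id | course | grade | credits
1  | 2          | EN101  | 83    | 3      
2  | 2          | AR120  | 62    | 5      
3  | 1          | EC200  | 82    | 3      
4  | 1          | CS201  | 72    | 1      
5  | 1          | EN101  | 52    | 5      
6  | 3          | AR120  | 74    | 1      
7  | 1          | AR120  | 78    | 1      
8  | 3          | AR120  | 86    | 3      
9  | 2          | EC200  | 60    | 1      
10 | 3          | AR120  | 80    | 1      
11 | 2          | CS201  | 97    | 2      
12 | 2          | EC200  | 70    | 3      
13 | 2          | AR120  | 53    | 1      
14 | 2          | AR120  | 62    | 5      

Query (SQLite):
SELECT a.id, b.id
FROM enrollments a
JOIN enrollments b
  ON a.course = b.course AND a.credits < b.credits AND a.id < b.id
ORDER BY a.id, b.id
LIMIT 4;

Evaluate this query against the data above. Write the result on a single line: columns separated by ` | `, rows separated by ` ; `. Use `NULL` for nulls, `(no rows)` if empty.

Pairs (a,b) with same course, a.credits < b.credits, a.id < b.id.
course groups: AR120:{2,6,7,8,10,13,14} CS201:{4,11} EC200:{3,9,12} EN101:{1,5}
Ordered by (a.id, b.id); first 4.

1 | 5 ; 4 | 11 ; 6 | 8 ; 6 | 14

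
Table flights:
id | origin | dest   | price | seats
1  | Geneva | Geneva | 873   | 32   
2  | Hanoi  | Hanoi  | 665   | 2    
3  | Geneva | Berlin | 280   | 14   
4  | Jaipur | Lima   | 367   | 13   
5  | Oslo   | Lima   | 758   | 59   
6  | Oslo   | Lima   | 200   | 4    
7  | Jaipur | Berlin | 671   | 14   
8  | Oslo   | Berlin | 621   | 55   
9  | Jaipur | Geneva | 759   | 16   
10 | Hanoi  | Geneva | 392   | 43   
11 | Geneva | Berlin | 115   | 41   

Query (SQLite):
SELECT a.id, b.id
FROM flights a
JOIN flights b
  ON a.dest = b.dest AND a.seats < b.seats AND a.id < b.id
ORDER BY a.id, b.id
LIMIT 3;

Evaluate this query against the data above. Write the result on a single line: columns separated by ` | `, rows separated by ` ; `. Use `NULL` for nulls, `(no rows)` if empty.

1 | 10 ; 3 | 8 ; 3 | 11

Pairs (a,b) with same dest, a.seats < b.seats, a.id < b.id.
dest groups: Berlin:{3,7,8,11} Geneva:{1,9,10} Hanoi:{2} Lima:{4,5,6}
Ordered by (a.id, b.id); first 3.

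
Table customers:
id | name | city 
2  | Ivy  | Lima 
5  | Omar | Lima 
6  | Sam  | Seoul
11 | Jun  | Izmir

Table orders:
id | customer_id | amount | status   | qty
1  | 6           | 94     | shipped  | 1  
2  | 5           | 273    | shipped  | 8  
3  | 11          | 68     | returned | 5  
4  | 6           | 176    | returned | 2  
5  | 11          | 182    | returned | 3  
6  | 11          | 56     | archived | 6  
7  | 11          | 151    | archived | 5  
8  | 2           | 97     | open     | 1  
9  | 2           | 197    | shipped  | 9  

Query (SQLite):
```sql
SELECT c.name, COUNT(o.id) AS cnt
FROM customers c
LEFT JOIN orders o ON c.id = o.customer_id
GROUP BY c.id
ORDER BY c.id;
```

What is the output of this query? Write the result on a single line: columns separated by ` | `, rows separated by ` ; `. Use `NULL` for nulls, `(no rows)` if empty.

LEFT JOIN keeps every customers row; unmatched ones get NULL for orders columns.
Group by customers.id and compute COUNT(o.id). COUNT(col) of an all-NULL group is 0.
  2: ids {8, 9} → COUNT(o.id)=2
  5: ids {2} → COUNT(o.id)=1
  6: ids {1, 4} → COUNT(o.id)=2
  11: ids {3, 5, 6, 7} → COUNT(o.id)=4

Ivy | 2 ; Omar | 1 ; Sam | 2 ; Jun | 4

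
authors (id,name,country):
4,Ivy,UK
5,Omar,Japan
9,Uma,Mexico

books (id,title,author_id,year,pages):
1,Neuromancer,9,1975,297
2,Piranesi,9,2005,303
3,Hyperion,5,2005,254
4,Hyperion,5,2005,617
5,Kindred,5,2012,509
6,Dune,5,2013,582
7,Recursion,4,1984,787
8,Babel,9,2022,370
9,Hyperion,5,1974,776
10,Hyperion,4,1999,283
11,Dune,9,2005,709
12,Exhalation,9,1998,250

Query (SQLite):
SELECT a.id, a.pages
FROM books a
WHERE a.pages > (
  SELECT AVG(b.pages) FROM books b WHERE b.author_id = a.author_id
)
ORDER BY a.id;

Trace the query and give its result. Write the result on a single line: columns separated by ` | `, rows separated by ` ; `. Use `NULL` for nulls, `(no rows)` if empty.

For each books row a, compute AVG(pages) over rows sharing a.author_id.
Keep row a if a.pages > that per-group AVG.
  author_id=4: AVG(pages) = 535.0
  author_id=5: AVG(pages) = 547.6
  author_id=9: AVG(pages) = 385.8

4 | 617 ; 6 | 582 ; 7 | 787 ; 9 | 776 ; 11 | 709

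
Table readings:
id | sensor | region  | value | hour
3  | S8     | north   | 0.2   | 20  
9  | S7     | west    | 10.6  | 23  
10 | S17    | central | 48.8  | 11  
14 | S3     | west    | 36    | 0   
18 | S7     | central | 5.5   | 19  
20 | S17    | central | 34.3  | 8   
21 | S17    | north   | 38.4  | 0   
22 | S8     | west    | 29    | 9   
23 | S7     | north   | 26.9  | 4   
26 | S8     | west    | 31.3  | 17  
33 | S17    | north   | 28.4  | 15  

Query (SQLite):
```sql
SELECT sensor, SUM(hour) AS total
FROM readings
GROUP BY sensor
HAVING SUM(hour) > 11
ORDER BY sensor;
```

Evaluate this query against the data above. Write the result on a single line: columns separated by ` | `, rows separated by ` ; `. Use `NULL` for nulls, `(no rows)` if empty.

S17 | 34 ; S7 | 46 ; S8 | 46

Partition readings by sensor; compute SUM(hour) within each group.
HAVING: keep groups where SUM(hour) > 11.
  S17: ids {10, 20, 21, 33} → SUM(hour)=34
  S3: ids {14} → SUM(hour)=0
  S7: ids {9, 18, 23} → SUM(hour)=46
  S8: ids {3, 22, 26} → SUM(hour)=46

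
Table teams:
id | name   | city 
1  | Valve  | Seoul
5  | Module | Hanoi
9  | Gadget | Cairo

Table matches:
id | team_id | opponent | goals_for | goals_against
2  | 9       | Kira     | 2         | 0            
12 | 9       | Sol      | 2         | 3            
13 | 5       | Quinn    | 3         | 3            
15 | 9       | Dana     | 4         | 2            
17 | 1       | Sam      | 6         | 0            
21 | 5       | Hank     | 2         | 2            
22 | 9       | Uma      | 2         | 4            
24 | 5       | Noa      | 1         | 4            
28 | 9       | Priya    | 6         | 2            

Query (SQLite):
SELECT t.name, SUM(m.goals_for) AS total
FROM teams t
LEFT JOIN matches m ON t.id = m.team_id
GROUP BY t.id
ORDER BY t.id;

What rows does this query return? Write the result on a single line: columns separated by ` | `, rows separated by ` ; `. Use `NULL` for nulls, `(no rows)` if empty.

LEFT JOIN keeps every teams row; unmatched ones get NULL for matches columns.
Group by teams.id and compute SUM(m.goals_for). SUM over an all-NULL group is NULL.
  1: ids {17} → SUM(m.goals_for)=6
  5: ids {13, 21, 24} → SUM(m.goals_for)=6
  9: ids {2, 12, 15, 22, 28} → SUM(m.goals_for)=16

Valve | 6 ; Module | 6 ; Gadget | 16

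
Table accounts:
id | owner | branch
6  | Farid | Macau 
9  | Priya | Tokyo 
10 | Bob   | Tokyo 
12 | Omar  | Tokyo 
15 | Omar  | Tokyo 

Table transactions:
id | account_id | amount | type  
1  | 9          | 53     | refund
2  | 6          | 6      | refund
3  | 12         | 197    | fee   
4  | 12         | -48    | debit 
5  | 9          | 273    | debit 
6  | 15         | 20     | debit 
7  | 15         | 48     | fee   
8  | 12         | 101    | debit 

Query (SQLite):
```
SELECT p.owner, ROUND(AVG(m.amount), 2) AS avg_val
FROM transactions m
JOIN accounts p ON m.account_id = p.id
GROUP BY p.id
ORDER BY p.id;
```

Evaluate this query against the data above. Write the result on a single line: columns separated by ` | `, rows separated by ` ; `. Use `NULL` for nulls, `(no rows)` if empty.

Farid | 6 ; Priya | 163 ; Omar | 83.33 ; Omar | 34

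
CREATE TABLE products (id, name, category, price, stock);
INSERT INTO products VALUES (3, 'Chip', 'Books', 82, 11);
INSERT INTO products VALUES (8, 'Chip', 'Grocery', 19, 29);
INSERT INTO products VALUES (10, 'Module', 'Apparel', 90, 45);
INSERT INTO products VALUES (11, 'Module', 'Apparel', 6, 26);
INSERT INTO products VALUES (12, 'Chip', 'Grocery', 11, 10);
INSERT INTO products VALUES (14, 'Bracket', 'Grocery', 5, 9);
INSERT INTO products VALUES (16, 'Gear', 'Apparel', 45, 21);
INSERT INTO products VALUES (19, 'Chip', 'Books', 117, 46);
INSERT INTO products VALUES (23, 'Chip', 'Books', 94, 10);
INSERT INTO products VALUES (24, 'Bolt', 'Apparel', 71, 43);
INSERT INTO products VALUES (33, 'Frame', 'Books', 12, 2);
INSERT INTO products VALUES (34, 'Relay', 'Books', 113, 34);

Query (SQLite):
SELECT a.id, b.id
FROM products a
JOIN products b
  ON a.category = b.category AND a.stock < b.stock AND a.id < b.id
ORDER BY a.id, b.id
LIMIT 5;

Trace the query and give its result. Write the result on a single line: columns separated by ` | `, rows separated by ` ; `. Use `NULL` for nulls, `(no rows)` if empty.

3 | 19 ; 3 | 34 ; 11 | 24 ; 16 | 24 ; 23 | 34

Pairs (a,b) with same category, a.stock < b.stock, a.id < b.id.
category groups: Apparel:{10,11,16,24} Books:{3,19,23,33,34} Grocery:{8,12,14}
Ordered by (a.id, b.id); first 5.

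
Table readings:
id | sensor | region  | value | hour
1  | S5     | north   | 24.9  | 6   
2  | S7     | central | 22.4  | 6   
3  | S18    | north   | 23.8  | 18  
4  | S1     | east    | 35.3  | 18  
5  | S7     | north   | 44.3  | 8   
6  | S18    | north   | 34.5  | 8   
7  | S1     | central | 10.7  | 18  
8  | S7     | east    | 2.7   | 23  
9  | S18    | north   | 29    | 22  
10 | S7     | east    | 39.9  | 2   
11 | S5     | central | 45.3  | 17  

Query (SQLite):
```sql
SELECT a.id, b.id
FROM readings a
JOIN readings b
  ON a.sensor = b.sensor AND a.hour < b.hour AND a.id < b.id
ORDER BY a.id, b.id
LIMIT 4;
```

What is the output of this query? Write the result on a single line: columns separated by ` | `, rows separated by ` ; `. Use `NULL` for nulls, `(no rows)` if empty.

Pairs (a,b) with same sensor, a.hour < b.hour, a.id < b.id.
sensor groups: S1:{4,7} S18:{3,6,9} S5:{1,11} S7:{2,5,8,10}
Ordered by (a.id, b.id); first 4.

1 | 11 ; 2 | 5 ; 2 | 8 ; 3 | 9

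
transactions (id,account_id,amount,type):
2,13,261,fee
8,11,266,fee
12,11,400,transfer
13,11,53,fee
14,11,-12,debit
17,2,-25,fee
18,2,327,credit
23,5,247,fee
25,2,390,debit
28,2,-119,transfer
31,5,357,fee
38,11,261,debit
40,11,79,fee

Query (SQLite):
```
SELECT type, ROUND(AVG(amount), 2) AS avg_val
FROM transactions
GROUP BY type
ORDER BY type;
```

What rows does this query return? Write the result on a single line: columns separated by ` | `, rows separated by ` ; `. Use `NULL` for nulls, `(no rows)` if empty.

credit | 327 ; debit | 213 ; fee | 176.86 ; transfer | 140.5

Partition transactions by type; compute ROUND(AVG(amount), 2) within each group.
  credit: ids {18} → ROUND(AVG(amount), 2)=327
  debit: ids {14, 25, 38} → ROUND(AVG(amount), 2)=213
  fee: ids {2, 8, 13, 17, 23, 31, 40} → ROUND(AVG(amount), 2)=176.86
  transfer: ids {12, 28} → ROUND(AVG(amount), 2)=140.5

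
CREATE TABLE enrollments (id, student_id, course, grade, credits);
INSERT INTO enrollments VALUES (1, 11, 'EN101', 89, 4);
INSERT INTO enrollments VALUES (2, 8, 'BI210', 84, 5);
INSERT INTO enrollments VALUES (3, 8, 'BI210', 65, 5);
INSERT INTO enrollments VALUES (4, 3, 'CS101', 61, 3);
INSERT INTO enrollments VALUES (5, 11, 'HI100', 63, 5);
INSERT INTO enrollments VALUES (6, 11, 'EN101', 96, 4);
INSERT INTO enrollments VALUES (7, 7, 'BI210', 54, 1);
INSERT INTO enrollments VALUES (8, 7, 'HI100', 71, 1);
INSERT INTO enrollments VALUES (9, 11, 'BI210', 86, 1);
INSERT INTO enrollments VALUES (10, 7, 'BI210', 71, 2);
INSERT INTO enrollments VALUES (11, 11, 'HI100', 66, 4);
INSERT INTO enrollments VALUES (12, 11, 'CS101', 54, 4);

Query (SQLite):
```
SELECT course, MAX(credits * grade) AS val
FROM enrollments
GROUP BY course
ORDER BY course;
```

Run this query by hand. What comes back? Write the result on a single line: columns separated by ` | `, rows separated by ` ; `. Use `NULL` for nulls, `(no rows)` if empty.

BI210 | 420 ; CS101 | 216 ; EN101 | 384 ; HI100 | 315

For each row compute credits * grade.
Group by course; take MAX of the expression per group.
  BI210: ids {2, 3, 7, 9, 10} → MAX(credits * grade)=420
  CS101: ids {4, 12} → MAX(credits * grade)=216
  EN101: ids {1, 6} → MAX(credits * grade)=384
  HI100: ids {5, 8, 11} → MAX(credits * grade)=315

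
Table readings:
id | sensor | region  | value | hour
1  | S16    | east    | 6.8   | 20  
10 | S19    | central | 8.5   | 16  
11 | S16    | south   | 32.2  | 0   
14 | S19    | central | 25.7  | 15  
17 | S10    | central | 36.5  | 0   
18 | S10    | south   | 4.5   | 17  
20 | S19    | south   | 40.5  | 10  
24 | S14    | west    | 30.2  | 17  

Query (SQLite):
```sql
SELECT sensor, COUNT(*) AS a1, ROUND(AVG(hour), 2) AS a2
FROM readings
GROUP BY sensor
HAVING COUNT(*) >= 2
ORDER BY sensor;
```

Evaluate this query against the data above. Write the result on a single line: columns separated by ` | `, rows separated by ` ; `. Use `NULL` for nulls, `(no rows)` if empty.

S10 | 2 | 8.5 ; S16 | 2 | 10 ; S19 | 3 | 13.67

Group readings by sensor.
Per group compute: COUNT(*), ROUND(AVG(hour), 2).
HAVING: drop groups with fewer than 2 rows.
  S10: ids {17, 18} → COUNT(*)=2, ROUND(AVG(hour), 2)=8.5
  S14: ids {24} → COUNT(*)=1, ROUND(AVG(hour), 2)=17
  S16: ids {1, 11} → COUNT(*)=2, ROUND(AVG(hour), 2)=10
  S19: ids {10, 14, 20} → COUNT(*)=3, ROUND(AVG(hour), 2)=13.67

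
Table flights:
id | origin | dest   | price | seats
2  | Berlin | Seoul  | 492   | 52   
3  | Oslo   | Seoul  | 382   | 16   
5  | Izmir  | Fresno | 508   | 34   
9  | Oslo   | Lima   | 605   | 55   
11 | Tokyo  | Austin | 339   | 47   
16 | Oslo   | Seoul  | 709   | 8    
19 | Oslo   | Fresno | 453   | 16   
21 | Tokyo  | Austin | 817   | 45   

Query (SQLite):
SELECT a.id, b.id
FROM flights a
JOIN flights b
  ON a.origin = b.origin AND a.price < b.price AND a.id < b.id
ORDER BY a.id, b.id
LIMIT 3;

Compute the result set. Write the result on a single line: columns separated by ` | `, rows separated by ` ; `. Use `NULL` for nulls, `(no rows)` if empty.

3 | 9 ; 3 | 16 ; 3 | 19

Pairs (a,b) with same origin, a.price < b.price, a.id < b.id.
origin groups: Berlin:{2} Izmir:{5} Oslo:{3,9,16,19} Tokyo:{11,21}
Ordered by (a.id, b.id); first 3.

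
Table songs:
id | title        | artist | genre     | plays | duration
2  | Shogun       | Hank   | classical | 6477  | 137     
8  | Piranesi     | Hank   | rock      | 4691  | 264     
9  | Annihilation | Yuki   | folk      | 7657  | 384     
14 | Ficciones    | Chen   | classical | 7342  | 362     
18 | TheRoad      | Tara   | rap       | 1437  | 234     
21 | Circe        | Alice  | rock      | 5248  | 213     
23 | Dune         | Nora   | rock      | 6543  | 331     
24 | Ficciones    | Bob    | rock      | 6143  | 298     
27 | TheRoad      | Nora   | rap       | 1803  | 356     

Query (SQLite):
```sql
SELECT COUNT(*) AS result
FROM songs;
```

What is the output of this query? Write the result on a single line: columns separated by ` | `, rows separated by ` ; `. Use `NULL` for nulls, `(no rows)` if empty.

9

All plays values: [6477, 4691, 7657, 7342, 1437, 5248, 6543, 6143, 1803].
COUNT(*) counts rows → 9.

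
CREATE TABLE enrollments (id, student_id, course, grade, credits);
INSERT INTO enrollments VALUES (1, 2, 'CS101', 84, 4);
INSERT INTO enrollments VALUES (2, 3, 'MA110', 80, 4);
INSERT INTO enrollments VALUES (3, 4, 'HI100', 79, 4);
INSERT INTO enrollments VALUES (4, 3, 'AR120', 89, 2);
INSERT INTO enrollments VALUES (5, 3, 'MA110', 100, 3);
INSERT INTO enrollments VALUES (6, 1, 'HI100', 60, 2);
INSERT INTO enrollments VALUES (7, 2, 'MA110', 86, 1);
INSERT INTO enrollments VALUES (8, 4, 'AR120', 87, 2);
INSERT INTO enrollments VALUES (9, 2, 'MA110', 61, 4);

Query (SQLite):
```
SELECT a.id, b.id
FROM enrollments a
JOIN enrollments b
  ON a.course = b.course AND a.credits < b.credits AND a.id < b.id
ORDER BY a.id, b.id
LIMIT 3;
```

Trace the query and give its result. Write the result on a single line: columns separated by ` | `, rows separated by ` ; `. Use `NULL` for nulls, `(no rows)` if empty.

5 | 9 ; 7 | 9

Pairs (a,b) with same course, a.credits < b.credits, a.id < b.id.
course groups: AR120:{4,8} CS101:{1} HI100:{3,6} MA110:{2,5,7,9}
Ordered by (a.id, b.id); first 3.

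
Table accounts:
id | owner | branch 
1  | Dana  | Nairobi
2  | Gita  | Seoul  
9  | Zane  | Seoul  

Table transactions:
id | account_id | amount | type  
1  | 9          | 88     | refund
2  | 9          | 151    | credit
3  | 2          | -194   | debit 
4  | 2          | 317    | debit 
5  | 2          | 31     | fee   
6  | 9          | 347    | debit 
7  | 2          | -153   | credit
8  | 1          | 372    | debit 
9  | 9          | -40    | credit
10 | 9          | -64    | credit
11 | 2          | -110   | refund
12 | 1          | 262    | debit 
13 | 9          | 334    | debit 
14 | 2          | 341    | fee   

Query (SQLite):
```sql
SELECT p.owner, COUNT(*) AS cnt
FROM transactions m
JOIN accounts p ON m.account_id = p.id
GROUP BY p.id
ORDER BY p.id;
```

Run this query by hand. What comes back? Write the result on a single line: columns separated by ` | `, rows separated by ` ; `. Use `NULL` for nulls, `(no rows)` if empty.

Join each transactions row to its accounts via account_id.
Group joined rows by accounts.id; compute COUNT(*) per group.
  1: ids {8, 12} → COUNT(*)=2
  2: ids {3, 4, 5, 7, 11, 14} → COUNT(*)=6
  9: ids {1, 2, 6, 9, 10, 13} → COUNT(*)=6

Dana | 2 ; Gita | 6 ; Zane | 6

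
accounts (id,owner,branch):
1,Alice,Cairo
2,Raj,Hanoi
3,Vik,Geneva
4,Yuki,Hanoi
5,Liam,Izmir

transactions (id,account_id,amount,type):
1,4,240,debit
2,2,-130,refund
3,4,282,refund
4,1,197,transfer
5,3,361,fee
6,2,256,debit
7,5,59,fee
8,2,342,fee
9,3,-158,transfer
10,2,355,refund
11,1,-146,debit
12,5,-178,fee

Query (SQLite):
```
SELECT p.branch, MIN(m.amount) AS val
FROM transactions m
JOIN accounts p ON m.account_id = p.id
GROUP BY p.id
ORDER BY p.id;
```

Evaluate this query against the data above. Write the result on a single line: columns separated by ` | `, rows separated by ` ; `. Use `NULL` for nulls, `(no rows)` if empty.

Cairo | -146 ; Hanoi | -130 ; Geneva | -158 ; Hanoi | 240 ; Izmir | -178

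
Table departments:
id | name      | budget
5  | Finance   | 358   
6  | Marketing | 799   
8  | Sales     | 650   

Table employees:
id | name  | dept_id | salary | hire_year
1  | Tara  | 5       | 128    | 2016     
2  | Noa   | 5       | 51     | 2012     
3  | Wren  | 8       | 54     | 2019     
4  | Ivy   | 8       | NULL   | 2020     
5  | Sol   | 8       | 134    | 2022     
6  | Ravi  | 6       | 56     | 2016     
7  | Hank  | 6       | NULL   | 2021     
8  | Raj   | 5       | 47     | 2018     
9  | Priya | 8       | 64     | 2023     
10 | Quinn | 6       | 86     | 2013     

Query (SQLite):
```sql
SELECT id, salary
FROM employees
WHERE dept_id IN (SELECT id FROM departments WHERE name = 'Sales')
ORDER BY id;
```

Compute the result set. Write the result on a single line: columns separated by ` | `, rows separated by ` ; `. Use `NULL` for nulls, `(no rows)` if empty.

Inner query: departments.id where name = 'Sales'.
Outer: keep employees rows whose dept_id is in that set.
Inner query → {8}

3 | 54 ; 4 | NULL ; 5 | 134 ; 9 | 64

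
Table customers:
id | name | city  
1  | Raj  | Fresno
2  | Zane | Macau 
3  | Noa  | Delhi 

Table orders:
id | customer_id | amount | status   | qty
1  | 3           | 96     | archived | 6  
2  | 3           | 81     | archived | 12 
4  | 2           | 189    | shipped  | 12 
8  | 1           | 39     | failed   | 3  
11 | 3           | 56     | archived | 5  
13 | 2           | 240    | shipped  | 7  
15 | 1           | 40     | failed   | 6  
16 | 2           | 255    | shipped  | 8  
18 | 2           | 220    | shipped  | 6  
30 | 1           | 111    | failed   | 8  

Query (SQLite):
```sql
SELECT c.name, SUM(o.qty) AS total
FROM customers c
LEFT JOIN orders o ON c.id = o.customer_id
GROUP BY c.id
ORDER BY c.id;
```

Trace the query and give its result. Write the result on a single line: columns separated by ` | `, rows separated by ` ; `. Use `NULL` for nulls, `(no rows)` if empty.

Raj | 17 ; Zane | 33 ; Noa | 23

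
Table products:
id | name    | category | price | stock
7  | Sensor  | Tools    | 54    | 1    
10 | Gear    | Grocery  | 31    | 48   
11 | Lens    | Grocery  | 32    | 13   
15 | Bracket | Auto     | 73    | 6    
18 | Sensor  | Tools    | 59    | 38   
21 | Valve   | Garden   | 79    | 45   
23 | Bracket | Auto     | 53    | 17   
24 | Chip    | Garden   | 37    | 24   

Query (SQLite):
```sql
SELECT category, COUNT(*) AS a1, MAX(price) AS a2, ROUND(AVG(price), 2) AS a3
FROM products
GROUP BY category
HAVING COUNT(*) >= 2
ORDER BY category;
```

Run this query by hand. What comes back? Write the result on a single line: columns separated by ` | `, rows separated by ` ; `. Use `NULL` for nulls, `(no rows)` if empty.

Group products by category.
Per group compute: COUNT(*), MAX(price), ROUND(AVG(price), 2).
HAVING: drop groups with fewer than 2 rows.
  Auto: ids {15, 23} → COUNT(*)=2, MAX(price)=73, ROUND(AVG(price), 2)=63
  Garden: ids {21, 24} → COUNT(*)=2, MAX(price)=79, ROUND(AVG(price), 2)=58
  Grocery: ids {10, 11} → COUNT(*)=2, MAX(price)=32, ROUND(AVG(price), 2)=31.5
  Tools: ids {7, 18} → COUNT(*)=2, MAX(price)=59, ROUND(AVG(price), 2)=56.5

Auto | 2 | 73 | 63 ; Garden | 2 | 79 | 58 ; Grocery | 2 | 32 | 31.5 ; Tools | 2 | 59 | 56.5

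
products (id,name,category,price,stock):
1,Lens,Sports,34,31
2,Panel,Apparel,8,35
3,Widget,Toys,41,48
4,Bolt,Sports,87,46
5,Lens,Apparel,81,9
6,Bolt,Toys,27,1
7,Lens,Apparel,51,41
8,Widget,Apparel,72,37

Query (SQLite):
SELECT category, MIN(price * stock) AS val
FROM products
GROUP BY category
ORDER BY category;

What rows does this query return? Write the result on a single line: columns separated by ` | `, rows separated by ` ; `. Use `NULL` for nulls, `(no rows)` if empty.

For each row compute price * stock.
Group by category; take MIN of the expression per group.
  Apparel: ids {2, 5, 7, 8} → MIN(price * stock)=280
  Sports: ids {1, 4} → MIN(price * stock)=1054
  Toys: ids {3, 6} → MIN(price * stock)=27

Apparel | 280 ; Sports | 1054 ; Toys | 27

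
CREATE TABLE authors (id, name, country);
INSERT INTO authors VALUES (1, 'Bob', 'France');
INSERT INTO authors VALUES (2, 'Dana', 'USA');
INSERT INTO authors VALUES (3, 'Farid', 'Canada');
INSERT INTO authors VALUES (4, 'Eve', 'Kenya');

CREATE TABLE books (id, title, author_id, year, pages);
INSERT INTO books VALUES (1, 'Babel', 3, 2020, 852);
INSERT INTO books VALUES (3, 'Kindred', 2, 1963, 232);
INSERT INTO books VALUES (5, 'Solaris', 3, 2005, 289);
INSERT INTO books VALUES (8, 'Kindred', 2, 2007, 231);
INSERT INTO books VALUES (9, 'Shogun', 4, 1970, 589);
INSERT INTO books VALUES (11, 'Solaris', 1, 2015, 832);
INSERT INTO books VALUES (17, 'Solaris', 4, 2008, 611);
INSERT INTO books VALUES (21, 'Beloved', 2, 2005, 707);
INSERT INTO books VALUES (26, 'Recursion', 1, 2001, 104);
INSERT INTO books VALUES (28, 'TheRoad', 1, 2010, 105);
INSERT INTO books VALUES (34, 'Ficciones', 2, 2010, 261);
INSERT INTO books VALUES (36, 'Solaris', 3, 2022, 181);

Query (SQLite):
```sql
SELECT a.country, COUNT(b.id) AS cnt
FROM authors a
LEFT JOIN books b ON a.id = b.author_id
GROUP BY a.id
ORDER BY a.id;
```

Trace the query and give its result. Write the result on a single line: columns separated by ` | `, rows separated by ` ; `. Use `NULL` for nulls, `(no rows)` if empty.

LEFT JOIN keeps every authors row; unmatched ones get NULL for books columns.
Group by authors.id and compute COUNT(b.id). COUNT(col) of an all-NULL group is 0.
  1: ids {11, 26, 28} → COUNT(b.id)=3
  2: ids {3, 8, 21, 34} → COUNT(b.id)=4
  3: ids {1, 5, 36} → COUNT(b.id)=3
  4: ids {9, 17} → COUNT(b.id)=2

France | 3 ; USA | 4 ; Canada | 3 ; Kenya | 2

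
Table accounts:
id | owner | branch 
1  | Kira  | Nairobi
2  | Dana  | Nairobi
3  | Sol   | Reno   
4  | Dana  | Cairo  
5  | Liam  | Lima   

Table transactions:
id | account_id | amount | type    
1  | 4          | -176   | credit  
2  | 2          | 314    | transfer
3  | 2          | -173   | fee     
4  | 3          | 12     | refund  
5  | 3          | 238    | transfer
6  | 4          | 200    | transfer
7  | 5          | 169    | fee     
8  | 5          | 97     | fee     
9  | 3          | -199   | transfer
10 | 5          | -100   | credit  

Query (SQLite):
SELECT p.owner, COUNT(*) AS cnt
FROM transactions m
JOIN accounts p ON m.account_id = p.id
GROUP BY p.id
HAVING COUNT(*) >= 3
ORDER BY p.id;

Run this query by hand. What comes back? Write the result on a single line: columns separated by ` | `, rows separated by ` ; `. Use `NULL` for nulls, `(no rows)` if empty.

Sol | 3 ; Liam | 3

Join each transactions row to its accounts via account_id.
Group joined rows by accounts.id; compute COUNT(*) per group.
HAVING: keep groups with count ≥ 3.
  2: ids {2, 3} → COUNT(*)=2
  3: ids {4, 5, 9} → COUNT(*)=3
  4: ids {1, 6} → COUNT(*)=2
  5: ids {7, 8, 10} → COUNT(*)=3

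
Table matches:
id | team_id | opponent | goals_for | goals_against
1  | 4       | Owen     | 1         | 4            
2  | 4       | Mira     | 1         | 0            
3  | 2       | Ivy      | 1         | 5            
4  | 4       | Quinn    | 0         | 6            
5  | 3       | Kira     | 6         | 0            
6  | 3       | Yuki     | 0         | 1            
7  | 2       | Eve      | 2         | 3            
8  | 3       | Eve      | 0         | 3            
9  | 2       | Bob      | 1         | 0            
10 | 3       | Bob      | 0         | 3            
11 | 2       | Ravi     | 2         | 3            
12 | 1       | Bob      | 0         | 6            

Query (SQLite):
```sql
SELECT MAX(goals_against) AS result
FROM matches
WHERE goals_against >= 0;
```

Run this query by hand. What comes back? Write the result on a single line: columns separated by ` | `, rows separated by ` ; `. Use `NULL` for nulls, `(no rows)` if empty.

6

Rows where goals_against >= 0 → goals_against values: [4, 0, 5, 6, 0, 1, 3, 3, 0, 3, 3, 6].
MAX of non-NULL values = 6.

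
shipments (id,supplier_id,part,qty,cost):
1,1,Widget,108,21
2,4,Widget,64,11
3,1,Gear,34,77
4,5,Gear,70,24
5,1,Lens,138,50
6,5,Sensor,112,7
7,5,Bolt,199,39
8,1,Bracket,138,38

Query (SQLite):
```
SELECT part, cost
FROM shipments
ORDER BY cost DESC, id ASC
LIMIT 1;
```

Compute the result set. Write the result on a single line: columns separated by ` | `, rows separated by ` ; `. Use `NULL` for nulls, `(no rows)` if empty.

Gear | 77

Sort by cost desc, tiebreak id asc: (77, id=3), (50, id=5), (39, id=7), (38, id=8) …. Take first 1.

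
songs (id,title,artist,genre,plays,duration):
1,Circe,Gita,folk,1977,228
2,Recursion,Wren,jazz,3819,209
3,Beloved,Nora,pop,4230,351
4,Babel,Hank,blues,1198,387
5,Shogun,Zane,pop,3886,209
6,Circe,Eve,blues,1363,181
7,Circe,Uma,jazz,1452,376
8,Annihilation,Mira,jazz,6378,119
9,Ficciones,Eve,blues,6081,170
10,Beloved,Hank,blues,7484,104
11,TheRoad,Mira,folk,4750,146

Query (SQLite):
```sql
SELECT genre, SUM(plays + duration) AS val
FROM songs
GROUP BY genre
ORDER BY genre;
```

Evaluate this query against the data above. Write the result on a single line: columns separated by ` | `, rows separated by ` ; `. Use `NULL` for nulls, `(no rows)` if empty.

For each row compute plays + duration.
Group by genre; take SUM of the expression per group.
  blues: ids {4, 6, 9, 10} → SUM(plays + duration)=16968
  folk: ids {1, 11} → SUM(plays + duration)=7101
  jazz: ids {2, 7, 8} → SUM(plays + duration)=12353
  pop: ids {3, 5} → SUM(plays + duration)=8676

blues | 16968 ; folk | 7101 ; jazz | 12353 ; pop | 8676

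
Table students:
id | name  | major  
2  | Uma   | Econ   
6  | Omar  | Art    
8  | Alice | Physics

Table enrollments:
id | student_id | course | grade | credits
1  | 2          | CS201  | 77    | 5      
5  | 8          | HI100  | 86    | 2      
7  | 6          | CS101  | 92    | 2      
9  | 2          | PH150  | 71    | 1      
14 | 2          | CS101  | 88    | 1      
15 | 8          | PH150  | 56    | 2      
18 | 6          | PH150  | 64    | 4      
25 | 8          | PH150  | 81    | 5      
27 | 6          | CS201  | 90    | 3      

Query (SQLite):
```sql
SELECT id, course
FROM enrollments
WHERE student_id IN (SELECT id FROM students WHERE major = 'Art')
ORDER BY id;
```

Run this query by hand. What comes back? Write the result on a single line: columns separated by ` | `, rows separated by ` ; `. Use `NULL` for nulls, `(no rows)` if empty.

Inner query: students.id where major = 'Art'.
Outer: keep enrollments rows whose student_id is in that set.
Inner query → {6}

7 | CS101 ; 18 | PH150 ; 27 | CS201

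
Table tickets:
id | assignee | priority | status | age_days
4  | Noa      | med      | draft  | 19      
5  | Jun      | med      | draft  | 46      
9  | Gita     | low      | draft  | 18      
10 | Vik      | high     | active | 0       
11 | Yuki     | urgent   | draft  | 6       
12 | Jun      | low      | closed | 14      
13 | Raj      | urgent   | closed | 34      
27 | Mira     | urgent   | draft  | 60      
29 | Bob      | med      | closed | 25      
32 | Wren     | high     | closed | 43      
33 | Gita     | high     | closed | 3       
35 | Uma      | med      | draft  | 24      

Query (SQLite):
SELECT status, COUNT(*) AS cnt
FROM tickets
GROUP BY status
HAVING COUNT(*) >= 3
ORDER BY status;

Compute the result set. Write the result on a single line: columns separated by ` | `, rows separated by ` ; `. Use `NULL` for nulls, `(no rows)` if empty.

Partition tickets by status; compute COUNT(*) within each group.
HAVING: keep groups with count ≥ 3.
  active: ids {10} → COUNT(*)=1
  closed: ids {12, 13, 29, 32, 33} → COUNT(*)=5
  draft: ids {4, 5, 9, 11, 27, 35} → COUNT(*)=6

closed | 5 ; draft | 6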